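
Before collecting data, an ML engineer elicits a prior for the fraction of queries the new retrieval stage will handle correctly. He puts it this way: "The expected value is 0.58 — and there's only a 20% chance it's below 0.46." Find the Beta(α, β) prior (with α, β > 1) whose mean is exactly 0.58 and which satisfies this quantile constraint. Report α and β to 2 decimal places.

α ≈ 6.87, β ≈ 4.97

With mean 0.58 fixed, write α = 0.58s, β = 0.42s where s = α+β.
Need P(θ < 0.46) = 0.2 under Beta(0.58s, 0.42s). Normal approximation: (q−m)/√(m(1−m)/s) ≈ z_{0.2} = -0.842, so s ≈ 0.58·0.42·(-0.842)²/(0.46−0.58)² = 12.0.
At s = 12.0: P(θ<0.46) ≈ 0.199. Adjusting to match 0.2 gives s ≈ 11.84.
So α = 0.58·11.84 ≈ 6.87, β = 0.42·11.84 ≈ 4.97.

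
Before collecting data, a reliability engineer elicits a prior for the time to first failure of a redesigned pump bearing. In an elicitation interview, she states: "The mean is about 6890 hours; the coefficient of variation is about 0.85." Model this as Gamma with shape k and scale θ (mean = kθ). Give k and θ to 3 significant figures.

k ≈ 1.38, θ ≈ 4980

For Gamma(k, scale θ): mean = kθ, variance = kθ², so CV = 1/√k.
CV = 0.85, hence k = 1/CV² = 1.38.
Then θ = mean/k = 6890/1.38 = 4980.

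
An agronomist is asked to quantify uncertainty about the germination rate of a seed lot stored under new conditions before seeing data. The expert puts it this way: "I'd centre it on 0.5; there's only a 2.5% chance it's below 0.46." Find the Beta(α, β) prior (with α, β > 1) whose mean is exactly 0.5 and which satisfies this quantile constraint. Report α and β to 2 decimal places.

α ≈ 299.40, β ≈ 299.40

With mean 0.5 fixed, write α = 0.5s, β = 0.5s where s = α+β.
Need P(θ < 0.46) = 0.025 under Beta(0.5s, 0.5s). Normal approximation: (q−m)/√(m(1−m)/s) ≈ z_{0.025} = -1.96, so s ≈ 0.5·0.5·(-1.96)²/(0.46−0.5)² = 600.2.
At s = 600.2: P(θ<0.46) ≈ 0.025. Adjusting to match 0.025 gives s ≈ 598.80.
So α = 0.5·598.80 ≈ 299.40, β = 0.5·598.80 ≈ 299.40.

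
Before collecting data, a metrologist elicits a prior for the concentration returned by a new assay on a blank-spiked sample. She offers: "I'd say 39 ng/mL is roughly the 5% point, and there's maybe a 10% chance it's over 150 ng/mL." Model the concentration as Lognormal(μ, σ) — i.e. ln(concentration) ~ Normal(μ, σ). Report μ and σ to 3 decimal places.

If T ~ Lognormal(μ,σ) then ln T ~ Normal(μ,σ), so the p-quantile of ln T is μ + z_p·σ.
ln(39) = 3.664 and ln(150) = 5.011; z_{0.05} = -1.645, z_{0.9} = 1.282.
σ = (5.011 − 3.664)/(1.282 − (-1.645)) = 0.460.
μ = 3.664 − (-1.645)·0.460 = 4.421.

μ ≈ 4.421, σ ≈ 0.460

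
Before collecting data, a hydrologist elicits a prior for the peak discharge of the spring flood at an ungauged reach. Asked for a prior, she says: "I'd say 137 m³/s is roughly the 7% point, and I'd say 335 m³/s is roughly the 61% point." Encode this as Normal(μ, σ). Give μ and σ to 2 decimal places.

μ = 303.49, σ = 112.81

The p-quantile of Normal(μ,σ) is μ + z_p·σ, with z_{0.07} = -1.476 and z_{0.61} = 0.2793.
Eliminate σ: μ = (z₂·x₁ − z₁·x₂)/(z₂ − z₁) = (0.2793·137 − (-1.476)·335)/1.755 = 303.49.
Then σ = (x₂ − x₁)/(z₂ − z₁) = (335 − 137)/1.755 = 112.81.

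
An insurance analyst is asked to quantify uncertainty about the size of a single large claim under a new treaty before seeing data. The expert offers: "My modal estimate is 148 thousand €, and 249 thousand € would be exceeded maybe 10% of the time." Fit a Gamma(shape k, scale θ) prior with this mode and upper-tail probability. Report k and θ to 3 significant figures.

Gamma(k,θ) with k>1 has mode (k−1)θ, so θ = 148/(k−1).
Need P(X < 249) = 0.9 with θ tied to k this way. Start at k = 2, θ = 148: P(X<249) ≈ 0.501.
Too low — raise k to concentrate. Iterating converges to k ≈ 7.99.
Then θ = 148/(7.99−1) ≈ 21.2.

k ≈ 7.99, θ ≈ 21.2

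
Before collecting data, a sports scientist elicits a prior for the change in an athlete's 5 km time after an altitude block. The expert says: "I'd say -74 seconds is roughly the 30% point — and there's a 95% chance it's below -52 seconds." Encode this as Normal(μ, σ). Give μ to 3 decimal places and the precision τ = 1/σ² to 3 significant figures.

μ = -68.682, τ = 0.00972

For Normal(μ,σ), the p-quantile is μ + z_p·σ. Here z_{0.3} = -0.5244, z_{0.95} = 1.645.
So -74 = μ − 0.5244σ and -52 = μ + 1.645σ.
Subtracting: σ = (-52 − -74)/(1.645 − (-0.5244)) = 10.142.
Then μ = -74 − (-0.5244)·10.142 = -68.682.
Precision τ = 1/σ² = 1/10.14² = 0.00972.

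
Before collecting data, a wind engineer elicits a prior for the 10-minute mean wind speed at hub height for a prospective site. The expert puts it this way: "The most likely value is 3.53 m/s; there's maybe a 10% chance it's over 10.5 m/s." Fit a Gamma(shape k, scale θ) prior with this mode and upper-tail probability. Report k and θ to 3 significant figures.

Gamma(k,θ) with k>1 has mode (k−1)θ, so θ = 3.53/(k−1).
Need P(X < 10.5) = 0.9 with θ tied to k this way. Start at k = 2, θ = 3.53: P(X<10.5) ≈ 0.797.
Too low — raise k to concentrate. Iterating converges to k ≈ 2.6.
Then θ = 3.53/(2.6−1) ≈ 2.2.

k ≈ 2.6, θ ≈ 2.2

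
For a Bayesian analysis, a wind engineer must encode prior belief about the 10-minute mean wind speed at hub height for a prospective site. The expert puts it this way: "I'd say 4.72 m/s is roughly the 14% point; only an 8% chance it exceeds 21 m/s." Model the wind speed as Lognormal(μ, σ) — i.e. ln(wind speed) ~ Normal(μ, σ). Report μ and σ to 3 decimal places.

μ ≈ 2.201, σ ≈ 0.601

If T ~ Lognormal(μ,σ) then ln T ~ Normal(μ,σ), so the p-quantile of ln T is μ + z_p·σ.
ln(4.72) = 1.552 and ln(21) = 3.045; z_{0.14} = -1.08, z_{0.92} = 1.405.
σ = (3.045 − 1.552)/(1.405 − (-1.08)) = 0.601.
μ = 1.552 − (-1.08)·0.601 = 2.201.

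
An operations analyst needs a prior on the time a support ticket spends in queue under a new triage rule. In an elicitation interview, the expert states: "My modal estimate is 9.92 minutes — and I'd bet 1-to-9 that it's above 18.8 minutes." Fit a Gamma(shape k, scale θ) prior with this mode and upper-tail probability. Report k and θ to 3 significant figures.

Gamma(k,θ) with k>1 has mode (k−1)θ, so θ = 9.92/(k−1).
Need P(X < 18.8) = 0.9 with θ tied to k this way. Start at k = 2, θ = 9.92: P(X<18.8) ≈ 0.565.
Too low — raise k to concentrate. Iterating converges to k ≈ 5.68.
Then θ = 9.92/(5.68−1) ≈ 2.12.

k ≈ 5.68, θ ≈ 2.12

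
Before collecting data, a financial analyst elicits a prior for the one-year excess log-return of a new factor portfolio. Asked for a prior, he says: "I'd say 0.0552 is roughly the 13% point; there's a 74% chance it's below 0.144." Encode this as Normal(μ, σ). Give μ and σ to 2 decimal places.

μ = 0.11, σ = 0.05

For Normal(μ,σ), the p-quantile is μ + z_p·σ. Here z_{0.13} = -1.126, z_{0.74} = 0.6433.
So 0.0552 = μ − 1.126σ and 0.144 = μ + 0.6433σ.
Subtracting: σ = (0.144 − 0.0552)/(0.6433 − (-1.126)) = 0.05.
Then μ = 0.0552 − (-1.126)·0.05 = 0.11.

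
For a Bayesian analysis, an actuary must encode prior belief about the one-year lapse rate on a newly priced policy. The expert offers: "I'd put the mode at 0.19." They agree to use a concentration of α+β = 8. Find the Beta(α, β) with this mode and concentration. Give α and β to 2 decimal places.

For α,β > 1 the Beta mode is (α−1)/(α+β−2). With α+β = 8, the mode is (α−1)/6.
Set (α−1)/6 = 0.19 → α = 1 + 0.19·6 = 2.14.
β = 8 − α = 5.86.

α = 2.14, β = 5.86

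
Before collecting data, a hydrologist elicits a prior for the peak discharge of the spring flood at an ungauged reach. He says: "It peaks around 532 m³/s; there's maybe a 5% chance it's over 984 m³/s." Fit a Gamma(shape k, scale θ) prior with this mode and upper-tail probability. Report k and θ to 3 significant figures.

k ≈ 8.36, θ ≈ 72.3

Gamma(k,θ) with k>1 has mode (k−1)θ, so θ = 532/(k−1).
Need P(X < 984) = 0.95 with θ tied to k this way. Start at k = 2, θ = 532: P(X<984) ≈ 0.552.
Too low — raise k to concentrate. Iterating converges to k ≈ 8.36.
Then θ = 532/(8.36−1) ≈ 72.3.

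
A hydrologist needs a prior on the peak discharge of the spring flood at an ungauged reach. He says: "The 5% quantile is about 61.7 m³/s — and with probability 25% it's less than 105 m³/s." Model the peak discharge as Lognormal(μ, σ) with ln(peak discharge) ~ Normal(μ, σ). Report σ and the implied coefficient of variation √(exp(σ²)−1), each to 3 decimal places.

σ ≈ 0.548, CV ≈ 0.592

If T ~ Lognormal(μ,σ) then ln T ~ Normal(μ,σ), so the p-quantile of ln T is μ + z_p·σ.
ln(61.7) = 4.122 and ln(105) = 4.654; z_{0.05} = -1.645, z_{0.25} = -0.6745.
σ = (4.654 − 4.122)/(-0.6745 − (-1.645)) = 0.548.
μ = 4.122 − (-1.645)·0.548 = 5.024.
CV = √(exp(σ²)−1) = √(exp(0.3002)−1) = 0.592.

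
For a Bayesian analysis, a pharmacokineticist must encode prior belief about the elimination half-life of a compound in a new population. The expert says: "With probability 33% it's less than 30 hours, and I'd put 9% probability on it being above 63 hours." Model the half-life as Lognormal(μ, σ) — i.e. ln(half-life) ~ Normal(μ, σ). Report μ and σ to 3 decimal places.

μ ≈ 3.584, σ ≈ 0.417

If T ~ Lognormal(μ,σ) then ln T ~ Normal(μ,σ), so the p-quantile of ln T is μ + z_p·σ.
ln(30) = 3.401 and ln(63) = 4.143; z_{0.33} = -0.4399, z_{0.91} = 1.341.
σ = (4.143 − 3.401)/(1.341 − (-0.4399)) = 0.417.
μ = 3.401 − (-0.4399)·0.417 = 3.584.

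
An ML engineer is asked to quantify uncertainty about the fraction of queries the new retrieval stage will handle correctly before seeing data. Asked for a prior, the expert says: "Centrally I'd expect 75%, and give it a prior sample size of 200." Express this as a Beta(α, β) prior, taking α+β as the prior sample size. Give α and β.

Under the effective-sample-size interpretation, Beta(α, β) has prior mean α/(α+β) and prior sample size α+β.
So α+β = 200 and α/(α+β) = 0.75, giving α = 0.75·200 = 150 and β = 200 − 150 = 50.

α = 150, β = 50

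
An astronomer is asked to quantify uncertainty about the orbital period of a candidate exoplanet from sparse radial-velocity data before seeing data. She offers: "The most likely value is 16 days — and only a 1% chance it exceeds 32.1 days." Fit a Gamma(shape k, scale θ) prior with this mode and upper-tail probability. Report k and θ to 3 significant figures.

k ≈ 11.1, θ ≈ 1.58

Gamma(k,θ) with k>1 has mode (k−1)θ, so θ = 16/(k−1).
Need P(X < 32.1) = 0.99 with θ tied to k this way. Start at k = 2, θ = 16: P(X<32.1) ≈ 0.596.
Too low — raise k to concentrate. Iterating converges to k ≈ 11.1.
Then θ = 16/(11.1−1) ≈ 1.58.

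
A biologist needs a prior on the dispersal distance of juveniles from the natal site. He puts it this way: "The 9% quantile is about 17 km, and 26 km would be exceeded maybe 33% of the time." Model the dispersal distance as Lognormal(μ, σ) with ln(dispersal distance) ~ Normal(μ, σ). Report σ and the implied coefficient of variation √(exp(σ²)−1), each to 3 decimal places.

σ ≈ 0.239, CV ≈ 0.242

If T ~ Lognormal(μ,σ) then ln T ~ Normal(μ,σ), so the p-quantile of ln T is μ + z_p·σ.
ln(17) = 2.833 and ln(26) = 3.258; z_{0.09} = -1.341, z_{0.67} = 0.4399.
σ = (3.258 − 2.833)/(0.4399 − (-1.341)) = 0.239.
μ = 2.833 − (-1.341)·0.239 = 3.153.
CV = √(exp(σ²)−1) = √(exp(0.0569)−1) = 0.242.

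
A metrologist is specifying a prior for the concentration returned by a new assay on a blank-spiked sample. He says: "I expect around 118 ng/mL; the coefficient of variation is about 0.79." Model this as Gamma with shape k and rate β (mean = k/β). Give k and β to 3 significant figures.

For Gamma(k, rate β): mean = k/β, variance = k/β², so CV = 1/√k.
CV = 0.79, hence k = 1/CV² = 1.6.
Then β = k/mean = 1.6/118 = 0.0136.

k ≈ 1.6, β ≈ 0.0136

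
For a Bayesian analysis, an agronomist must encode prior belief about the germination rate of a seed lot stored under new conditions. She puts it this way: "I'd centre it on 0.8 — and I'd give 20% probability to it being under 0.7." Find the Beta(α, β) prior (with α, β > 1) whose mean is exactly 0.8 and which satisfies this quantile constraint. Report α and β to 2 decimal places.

α ≈ 7.60, β ≈ 1.90

With mean 0.8 fixed, write α = 0.8s, β = 0.2s where s = α+β.
Need P(θ < 0.7) = 0.2 under Beta(0.8s, 0.2s). Normal approximation: (q−m)/√(m(1−m)/s) ≈ z_{0.2} = -0.842, so s ≈ 0.8·0.2·(-0.842)²/(0.7−0.8)² = 11.3.
At s = 11.3: P(θ<0.7) ≈ 0.186. Adjusting to match 0.2 gives s ≈ 9.50.
So α = 0.8·9.50 ≈ 7.60, β = 0.2·9.50 ≈ 1.90.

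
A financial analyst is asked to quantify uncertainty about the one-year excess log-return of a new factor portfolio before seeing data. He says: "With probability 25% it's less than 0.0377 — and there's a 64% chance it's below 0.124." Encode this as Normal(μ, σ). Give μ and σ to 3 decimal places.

μ = 0.094, σ = 0.084

For Normal(μ,σ), the p-quantile is μ + z_p·σ. Here z_{0.25} = -0.6745, z_{0.64} = 0.3585.
So 0.0377 = μ − 0.6745σ and 0.124 = μ + 0.3585σ.
Subtracting: σ = (0.124 − 0.0377)/(0.3585 − (-0.6745)) = 0.084.
Then μ = 0.0377 − (-0.6745)·0.084 = 0.094.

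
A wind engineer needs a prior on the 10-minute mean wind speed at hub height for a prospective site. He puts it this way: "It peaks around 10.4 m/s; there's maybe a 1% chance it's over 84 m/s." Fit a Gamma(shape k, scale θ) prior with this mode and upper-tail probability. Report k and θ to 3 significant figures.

Gamma(k,θ) with k>1 has mode (k−1)θ, so θ = 10.4/(k−1).
Need P(X < 84) = 0.99 with θ tied to k this way. Start at k = 2, θ = 10.4: P(X<84) ≈ 0.997.
Too high — lower k to spread out. Iterating converges to k ≈ 1.77.
Then θ = 10.4/(1.77−1) ≈ 13.6.

k ≈ 1.77, θ ≈ 13.6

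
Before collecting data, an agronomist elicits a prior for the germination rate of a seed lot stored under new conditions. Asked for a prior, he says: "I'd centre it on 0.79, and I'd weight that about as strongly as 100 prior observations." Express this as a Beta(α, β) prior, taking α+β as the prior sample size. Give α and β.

Under the effective-sample-size interpretation, Beta(α, β) has prior mean α/(α+β) and prior sample size α+β.
So α+β = 100 and α/(α+β) = 0.79, giving α = 0.79·100 = 79 and β = 100 − 79 = 21.

α = 79, β = 21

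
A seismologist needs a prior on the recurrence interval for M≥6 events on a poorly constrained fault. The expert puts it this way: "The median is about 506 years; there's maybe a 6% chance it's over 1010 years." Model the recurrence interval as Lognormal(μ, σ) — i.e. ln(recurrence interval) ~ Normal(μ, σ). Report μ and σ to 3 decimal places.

μ ≈ 6.227, σ ≈ 0.445

If T ~ Lognormal(μ,σ) then ln T ~ Normal(μ,σ), so the p-quantile of ln T is μ + z_p·σ.
ln(506) = 6.227 and ln(1010) = 6.918; z_{0.5} = 0, z_{0.94} = 1.555.
σ = (6.918 − 6.227)/(1.555 − (0)) = 0.445.
μ = 6.227 − (0)·0.445 = 6.227.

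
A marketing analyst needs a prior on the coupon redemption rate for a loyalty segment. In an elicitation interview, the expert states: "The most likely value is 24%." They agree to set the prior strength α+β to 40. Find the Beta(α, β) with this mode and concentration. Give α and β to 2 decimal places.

For α,β > 1 the Beta mode is (α−1)/(α+β−2). With α+β = 40, the mode is (α−1)/38.
Set (α−1)/38 = 0.24 → α = 1 + 0.24·38 = 10.12.
β = 40 − α = 29.88.

α = 10.12, β = 29.88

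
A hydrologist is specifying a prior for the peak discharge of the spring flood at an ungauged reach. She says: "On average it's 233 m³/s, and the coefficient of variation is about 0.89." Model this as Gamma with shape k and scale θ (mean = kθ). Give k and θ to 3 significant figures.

k ≈ 1.26, θ ≈ 185

For Gamma(k, scale θ): mean = kθ, variance = kθ², so CV = 1/√k.
CV = 0.89, hence k = 1/CV² = 1.26.
Then θ = mean/k = 233/1.26 = 185.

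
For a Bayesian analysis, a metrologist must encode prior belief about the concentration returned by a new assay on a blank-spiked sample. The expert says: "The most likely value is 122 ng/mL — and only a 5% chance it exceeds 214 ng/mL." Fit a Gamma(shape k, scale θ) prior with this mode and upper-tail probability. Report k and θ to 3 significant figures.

k ≈ 9.83, θ ≈ 13.8

Gamma(k,θ) with k>1 has mode (k−1)θ, so θ = 122/(k−1).
Need P(X < 214) = 0.95 with θ tied to k this way. Start at k = 2, θ = 122: P(X<214) ≈ 0.523.
Too low — raise k to concentrate. Iterating converges to k ≈ 9.83.
Then θ = 122/(9.83−1) ≈ 13.8.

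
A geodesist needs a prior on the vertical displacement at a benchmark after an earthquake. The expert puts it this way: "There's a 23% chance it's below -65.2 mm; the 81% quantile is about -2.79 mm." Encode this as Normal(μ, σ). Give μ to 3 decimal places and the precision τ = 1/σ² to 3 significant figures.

For Normal(μ,σ), the p-quantile is μ + z_p·σ. Here z_{0.23} = -0.7388, z_{0.81} = 0.8779.
So -65.2 = μ − 0.7388σ and -2.79 = μ + 0.8779σ.
Subtracting: σ = (-2.79 − -65.2)/(0.8779 − (-0.7388)) = 38.602.
Then μ = -65.2 − (-0.7388)·38.602 = -36.679.
Precision τ = 1/σ² = 1/38.6² = 0.000671.

μ = -36.679, τ = 0.000671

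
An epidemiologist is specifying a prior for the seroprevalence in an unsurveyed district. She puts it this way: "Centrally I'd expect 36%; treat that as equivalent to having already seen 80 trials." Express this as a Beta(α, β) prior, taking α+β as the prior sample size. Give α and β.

Under the effective-sample-size interpretation, Beta(α, β) has prior mean α/(α+β) and prior sample size α+β.
So α+β = 80 and α/(α+β) = 0.36, giving α = 0.36·80 = 28.8 and β = 80 − 28.8 = 51.2.

α = 28.8, β = 51.2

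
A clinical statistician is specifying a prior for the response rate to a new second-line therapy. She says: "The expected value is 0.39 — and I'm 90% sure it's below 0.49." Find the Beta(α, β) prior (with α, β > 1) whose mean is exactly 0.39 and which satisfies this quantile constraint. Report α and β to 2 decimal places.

With mean 0.39 fixed, write α = 0.39s, β = 0.61s where s = α+β.
Need P(θ < 0.49) = 0.9 under Beta(0.39s, 0.61s). Normal approximation: (q−m)/√(m(1−m)/s) ≈ z_{0.9} = 1.28, so s ≈ 0.39·0.61·(1.28)²/(0.49−0.39)² = 39.1.
At s = 39.1: P(θ<0.49) ≈ 0.898. Adjusting to match 0.9 gives s ≈ 39.66.
So α = 0.39·39.66 ≈ 15.47, β = 0.61·39.66 ≈ 24.19.

α ≈ 15.47, β ≈ 24.19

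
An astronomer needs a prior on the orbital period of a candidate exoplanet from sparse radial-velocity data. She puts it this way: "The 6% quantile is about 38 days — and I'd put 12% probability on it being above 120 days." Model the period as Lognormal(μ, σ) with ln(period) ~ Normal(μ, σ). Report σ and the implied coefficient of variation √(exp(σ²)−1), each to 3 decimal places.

If T ~ Lognormal(μ,σ) then ln T ~ Normal(μ,σ), so the p-quantile of ln T is μ + z_p·σ.
ln(38) = 3.638 and ln(120) = 4.787; z_{0.06} = -1.555, z_{0.88} = 1.175.
σ = (4.787 − 3.638)/(1.175 − (-1.555)) = 0.421.
μ = 3.638 − (-1.555)·0.421 = 4.293.
CV = √(exp(σ²)−1) = √(exp(0.1774)−1) = 0.441.

σ ≈ 0.421, CV ≈ 0.441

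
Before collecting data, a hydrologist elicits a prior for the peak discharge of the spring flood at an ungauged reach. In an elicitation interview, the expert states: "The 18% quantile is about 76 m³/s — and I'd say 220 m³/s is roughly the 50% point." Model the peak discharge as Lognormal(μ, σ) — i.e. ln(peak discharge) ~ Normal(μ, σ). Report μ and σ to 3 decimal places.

μ ≈ 5.394, σ ≈ 1.161

If T ~ Lognormal(μ,σ) then ln T ~ Normal(μ,σ), so the p-quantile of ln T is μ + z_p·σ.
ln(76) = 4.331 and ln(220) = 5.394; z_{0.18} = -0.9154, z_{0.5} = 0.
σ = (5.394 − 4.331)/(0 − (-0.9154)) = 1.161.
μ = 4.331 − (-0.9154)·1.161 = 5.394.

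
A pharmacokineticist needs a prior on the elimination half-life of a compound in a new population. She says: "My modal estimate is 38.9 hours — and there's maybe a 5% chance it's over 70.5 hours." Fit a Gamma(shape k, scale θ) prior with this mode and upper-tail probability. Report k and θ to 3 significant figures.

k ≈ 8.88, θ ≈ 4.94

Gamma(k,θ) with k>1 has mode (k−1)θ, so θ = 38.9/(k−1).
Need P(X < 70.5) = 0.95 with θ tied to k this way. Start at k = 2, θ = 38.9: P(X<70.5) ≈ 0.541.
Too low — raise k to concentrate. Iterating converges to k ≈ 8.88.
Then θ = 38.9/(8.88−1) ≈ 4.94.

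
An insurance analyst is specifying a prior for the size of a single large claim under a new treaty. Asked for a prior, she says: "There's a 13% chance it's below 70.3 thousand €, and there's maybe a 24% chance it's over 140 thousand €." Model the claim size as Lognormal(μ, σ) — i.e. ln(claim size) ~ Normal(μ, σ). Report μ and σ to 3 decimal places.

μ ≈ 4.676, σ ≈ 0.376

If T ~ Lognormal(μ,σ) then ln T ~ Normal(μ,σ), so the p-quantile of ln T is μ + z_p·σ.
ln(70.3) = 4.253 and ln(140) = 4.942; z_{0.13} = -1.126, z_{0.76} = 0.7063.
σ = (4.942 − 4.253)/(0.7063 − (-1.126)) = 0.376.
μ = 4.253 − (-1.126)·0.376 = 4.676.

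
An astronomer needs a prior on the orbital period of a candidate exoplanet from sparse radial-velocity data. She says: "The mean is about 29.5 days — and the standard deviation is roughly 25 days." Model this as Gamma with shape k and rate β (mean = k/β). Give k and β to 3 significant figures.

For Gamma(k, rate β): mean = k/β, variance = k/β², so CV = 1/√k.
CV = SD/mean = 25/29.5 = 0.8475, hence k = 1/CV² = 1.39.
Then β = k/mean = 1.39/29.5 = 0.0472.

k ≈ 1.39, β ≈ 0.0472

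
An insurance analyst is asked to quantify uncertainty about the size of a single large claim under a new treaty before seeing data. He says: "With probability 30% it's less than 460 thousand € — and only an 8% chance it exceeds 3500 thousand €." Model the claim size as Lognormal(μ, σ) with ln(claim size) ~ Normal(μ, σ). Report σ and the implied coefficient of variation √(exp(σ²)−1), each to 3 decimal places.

σ ≈ 1.052, CV ≈ 1.422

If T ~ Lognormal(μ,σ) then ln T ~ Normal(μ,σ), so the p-quantile of ln T is μ + z_p·σ.
ln(460) = 6.131 and ln(3500) = 8.161; z_{0.3} = -0.5244, z_{0.92} = 1.405.
σ = (8.161 − 6.131)/(1.405 − (-0.5244)) = 1.052.
μ = 6.131 − (-0.5244)·1.052 = 6.683.
CV = √(exp(σ²)−1) = √(exp(1.1061)−1) = 1.422.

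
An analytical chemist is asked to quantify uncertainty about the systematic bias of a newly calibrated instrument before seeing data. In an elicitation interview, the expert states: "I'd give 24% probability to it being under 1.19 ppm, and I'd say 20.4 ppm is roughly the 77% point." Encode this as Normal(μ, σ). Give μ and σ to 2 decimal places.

μ = 10.58, σ = 13.29

For Normal(μ,σ), the p-quantile is μ + z_p·σ. Here z_{0.24} = -0.7063, z_{0.77} = 0.7388.
So 1.19 = μ − 0.7063σ and 20.4 = μ + 0.7388σ.
Subtracting: σ = (20.4 − 1.19)/(0.7388 − (-0.7063)) = 13.29.
Then μ = 1.19 − (-0.7063)·13.29 = 10.58.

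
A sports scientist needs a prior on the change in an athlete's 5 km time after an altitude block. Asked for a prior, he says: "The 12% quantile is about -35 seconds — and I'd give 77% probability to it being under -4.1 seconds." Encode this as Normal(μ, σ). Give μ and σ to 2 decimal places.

μ = -16.03, σ = 16.15

The p-quantile of Normal(μ,σ) is μ + z_p·σ, with z_{0.12} = -1.175 and z_{0.77} = 0.7388.
Eliminate σ: μ = (z₂·x₁ − z₁·x₂)/(z₂ − z₁) = (0.7388·-35 − (-1.175)·-4.1)/1.914 = -16.03.
Then σ = (x₂ − x₁)/(z₂ − z₁) = (-4.1 − -35)/1.914 = 16.15.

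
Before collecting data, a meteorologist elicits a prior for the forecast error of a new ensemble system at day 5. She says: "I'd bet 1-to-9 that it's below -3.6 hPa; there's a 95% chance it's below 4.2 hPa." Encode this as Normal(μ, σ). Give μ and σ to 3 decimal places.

μ = -0.184, σ = 2.665

The p-quantile of Normal(μ,σ) is μ + z_p·σ, with z_{0.1} = -1.282 and z_{0.95} = 1.645.
Eliminate σ: μ = (z₂·x₁ − z₁·x₂)/(z₂ − z₁) = (1.645·-3.6 − (-1.282)·4.2)/2.926 = -0.184.
Then σ = (x₂ − x₁)/(z₂ − z₁) = (4.2 − -3.6)/2.926 = 2.665.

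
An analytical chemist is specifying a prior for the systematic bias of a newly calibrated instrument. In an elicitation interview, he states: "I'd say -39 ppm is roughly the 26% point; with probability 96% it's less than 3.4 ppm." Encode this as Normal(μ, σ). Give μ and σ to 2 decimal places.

The p-quantile of Normal(μ,σ) is μ + z_p·σ, with z_{0.26} = -0.6433 and z_{0.96} = 1.751.
Eliminate σ: μ = (z₂·x₁ − z₁·x₂)/(z₂ − z₁) = (1.751·-39 − (-0.6433)·3.4)/2.394 = -27.61.
Then σ = (x₂ − x₁)/(z₂ − z₁) = (3.4 − -39)/2.394 = 17.71.

μ = -27.61, σ = 17.71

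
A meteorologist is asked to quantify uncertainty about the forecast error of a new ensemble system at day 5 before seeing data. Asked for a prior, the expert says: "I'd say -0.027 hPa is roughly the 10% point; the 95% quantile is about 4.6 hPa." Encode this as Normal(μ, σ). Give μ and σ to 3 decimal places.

For Normal(μ,σ), the p-quantile is μ + z_p·σ. Here z_{0.1} = -1.282, z_{0.95} = 1.645.
So -0.027 = μ − 1.282σ and 4.6 = μ + 1.645σ.
Subtracting: σ = (4.6 − -0.027)/(1.645 − (-1.282)) = 1.581.
Then μ = -0.027 − (-1.282)·1.581 = 1.999.

μ = 1.999, σ = 1.581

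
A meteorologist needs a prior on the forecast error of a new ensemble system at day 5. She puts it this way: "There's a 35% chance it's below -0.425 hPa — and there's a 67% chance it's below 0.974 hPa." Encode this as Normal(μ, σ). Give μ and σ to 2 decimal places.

μ = 0.23, σ = 1.70

The p-quantile of Normal(μ,σ) is μ + z_p·σ, with z_{0.35} = -0.3853 and z_{0.67} = 0.4399.
Eliminate σ: μ = (z₂·x₁ − z₁·x₂)/(z₂ − z₁) = (0.4399·-0.425 − (-0.3853)·0.974)/0.8252 = 0.23.
Then σ = (x₂ − x₁)/(z₂ − z₁) = (0.974 − -0.425)/0.8252 = 1.70.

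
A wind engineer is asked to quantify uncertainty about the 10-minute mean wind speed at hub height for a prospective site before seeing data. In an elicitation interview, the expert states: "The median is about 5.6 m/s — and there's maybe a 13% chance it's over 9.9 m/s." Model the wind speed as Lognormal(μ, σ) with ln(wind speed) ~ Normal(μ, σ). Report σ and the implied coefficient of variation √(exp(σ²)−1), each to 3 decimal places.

σ ≈ 0.506, CV ≈ 0.540

If T ~ Lognormal(μ,σ) then ln T ~ Normal(μ,σ), so the p-quantile of ln T is μ + z_p·σ.
ln(5.6) = 1.723 and ln(9.9) = 2.293; z_{0.5} = 0, z_{0.87} = 1.126.
σ = (2.293 − 1.723)/(1.126 − (0)) = 0.506.
μ = 1.723 − (0)·0.506 = 1.723.
CV = √(exp(σ²)−1) = √(exp(0.2559)−1) = 0.540.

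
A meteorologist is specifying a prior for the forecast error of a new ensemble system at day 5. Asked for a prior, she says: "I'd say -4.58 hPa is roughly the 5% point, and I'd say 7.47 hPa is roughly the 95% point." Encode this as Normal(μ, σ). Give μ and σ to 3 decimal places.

For Normal(μ,σ), the p-quantile is μ + z_p·σ. Here z_{0.05} = -1.645, z_{0.95} = 1.645.
So -4.58 = μ − 1.645σ and 7.47 = μ + 1.645σ.
Subtracting: σ = (7.47 − -4.58)/(1.645 − (-1.645)) = 3.663.
Then μ = -4.58 − (-1.645)·3.663 = 1.445.

μ = 1.445, σ = 3.663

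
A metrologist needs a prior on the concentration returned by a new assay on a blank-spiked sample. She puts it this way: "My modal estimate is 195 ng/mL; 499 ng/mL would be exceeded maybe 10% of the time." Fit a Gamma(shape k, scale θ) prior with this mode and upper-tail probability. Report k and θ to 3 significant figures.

k ≈ 3.17, θ ≈ 89.7

Gamma(k,θ) with k>1 has mode (k−1)θ, so θ = 195/(k−1).
Need P(X < 499) = 0.9 with θ tied to k this way. Start at k = 2, θ = 195: P(X<499) ≈ 0.725.
Too low — raise k to concentrate. Iterating converges to k ≈ 3.17.
Then θ = 195/(3.17−1) ≈ 89.7.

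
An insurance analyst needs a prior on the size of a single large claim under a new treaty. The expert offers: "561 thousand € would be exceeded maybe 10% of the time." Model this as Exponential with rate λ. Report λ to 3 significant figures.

λ ≈ 0.0041

P(T > 561.0) = e^(−λ·561.0) = 0.1, so λ = −ln(0.1)/561.0 = 0.0041.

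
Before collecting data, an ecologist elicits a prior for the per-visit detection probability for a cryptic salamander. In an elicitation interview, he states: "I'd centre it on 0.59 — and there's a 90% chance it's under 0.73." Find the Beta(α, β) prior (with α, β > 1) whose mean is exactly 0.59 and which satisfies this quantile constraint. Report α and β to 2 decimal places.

α ≈ 11.37, β ≈ 7.90

With mean 0.59 fixed, write α = 0.59s, β = 0.41s where s = α+β.
Need P(θ < 0.73) = 0.9 under Beta(0.59s, 0.41s). Normal approximation: (q−m)/√(m(1−m)/s) ≈ z_{0.9} = 1.28, so s ≈ 0.59·0.41·(1.28)²/(0.73−0.59)² = 20.3.
At s = 20.3: P(θ<0.73) ≈ 0.906. Adjusting to match 0.9 gives s ≈ 19.28.
So α = 0.59·19.28 ≈ 11.37, β = 0.41·19.28 ≈ 7.90.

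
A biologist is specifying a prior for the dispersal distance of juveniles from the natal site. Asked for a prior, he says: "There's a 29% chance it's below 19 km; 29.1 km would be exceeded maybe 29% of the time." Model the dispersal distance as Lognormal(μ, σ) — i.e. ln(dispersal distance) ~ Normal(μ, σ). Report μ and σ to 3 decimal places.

If T ~ Lognormal(μ,σ) then ln T ~ Normal(μ,σ), so the p-quantile of ln T is μ + z_p·σ.
ln(19) = 2.944 and ln(29.1) = 3.371; z_{0.29} = -0.5534, z_{0.71} = 0.5534.
σ = (3.371 − 2.944)/(0.5534 − (-0.5534)) = 0.385.
μ = 2.944 − (-0.5534)·0.385 = 3.158.

μ ≈ 3.158, σ ≈ 0.385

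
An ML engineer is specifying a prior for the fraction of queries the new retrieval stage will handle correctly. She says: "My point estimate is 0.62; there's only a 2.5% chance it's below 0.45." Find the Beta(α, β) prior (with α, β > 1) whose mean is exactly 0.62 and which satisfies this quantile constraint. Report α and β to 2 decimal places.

α ≈ 20.18, β ≈ 12.37

With mean 0.62 fixed, write α = 0.62s, β = 0.38s where s = α+β.
Need P(θ < 0.45) = 0.025 under Beta(0.62s, 0.38s). Normal approximation: (q−m)/√(m(1−m)/s) ≈ z_{0.025} = -1.96, so s ≈ 0.62·0.38·(-1.96)²/(0.45−0.62)² = 31.3.
At s = 31.3: P(θ<0.45) ≈ 0.027. Adjusting to match 0.025 gives s ≈ 32.55.
So α = 0.62·32.55 ≈ 20.18, β = 0.38·32.55 ≈ 12.37.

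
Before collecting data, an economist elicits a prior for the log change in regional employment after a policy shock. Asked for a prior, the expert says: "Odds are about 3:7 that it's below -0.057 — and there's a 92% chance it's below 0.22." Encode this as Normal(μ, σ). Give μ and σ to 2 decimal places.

For Normal(μ,σ), the p-quantile is μ + z_p·σ. Here z_{0.3} = -0.5244, z_{0.92} = 1.405.
So -0.057 = μ − 0.5244σ and 0.22 = μ + 1.405σ.
Subtracting: σ = (0.22 − -0.057)/(1.405 − (-0.5244)) = 0.14.
Then μ = -0.057 − (-0.5244)·0.14 = 0.02.

μ = 0.02, σ = 0.14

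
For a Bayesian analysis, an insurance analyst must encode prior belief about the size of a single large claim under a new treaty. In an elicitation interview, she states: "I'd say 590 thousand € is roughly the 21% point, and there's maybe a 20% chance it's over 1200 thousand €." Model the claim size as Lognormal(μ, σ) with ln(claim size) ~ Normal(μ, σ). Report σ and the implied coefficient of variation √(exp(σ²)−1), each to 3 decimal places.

σ ≈ 0.431, CV ≈ 0.452

If T ~ Lognormal(μ,σ) then ln T ~ Normal(μ,σ), so the p-quantile of ln T is μ + z_p·σ.
ln(590) = 6.38 and ln(1200) = 7.09; z_{0.21} = -0.8064, z_{0.8} = 0.8416.
σ = (7.09 − 6.38)/(0.8416 − (-0.8064)) = 0.431.
μ = 6.38 − (-0.8064)·0.431 = 6.728.
CV = √(exp(σ²)−1) = √(exp(0.1856)−1) = 0.452.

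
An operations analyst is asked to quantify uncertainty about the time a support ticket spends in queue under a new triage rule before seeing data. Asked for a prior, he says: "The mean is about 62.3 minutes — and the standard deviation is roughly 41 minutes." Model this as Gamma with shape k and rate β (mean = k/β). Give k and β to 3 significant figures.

For Gamma(k, rate β): mean = k/β, variance = k/β², so CV = 1/√k.
CV = SD/mean = 41/62.3 = 0.6581, hence k = 1/CV² = 2.31.
Then β = k/mean = 2.31/62.3 = 0.0371.

k ≈ 2.31, β ≈ 0.0371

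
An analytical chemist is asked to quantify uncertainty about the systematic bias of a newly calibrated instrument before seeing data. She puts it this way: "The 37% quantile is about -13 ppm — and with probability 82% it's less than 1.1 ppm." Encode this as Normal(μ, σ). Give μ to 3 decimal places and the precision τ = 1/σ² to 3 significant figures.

For Normal(μ,σ), the p-quantile is μ + z_p·σ. Here z_{0.37} = -0.3319, z_{0.82} = 0.9154.
So -13 = μ − 0.3319σ and 1.1 = μ + 0.9154σ.
Subtracting: σ = (1.1 − -13)/(0.9154 − (-0.3319)) = 11.305.
Then μ = -13 − (-0.3319)·11.305 = -9.248.
Precision τ = 1/σ² = 1/11.31² = 0.00782.

μ = -9.248, τ = 0.00782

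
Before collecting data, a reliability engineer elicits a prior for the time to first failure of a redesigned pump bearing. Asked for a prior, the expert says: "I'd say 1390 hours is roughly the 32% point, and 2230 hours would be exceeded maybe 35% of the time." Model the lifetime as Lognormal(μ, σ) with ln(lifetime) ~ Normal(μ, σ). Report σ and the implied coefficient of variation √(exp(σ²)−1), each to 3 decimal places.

If T ~ Lognormal(μ,σ) then ln T ~ Normal(μ,σ), so the p-quantile of ln T is μ + z_p·σ.
ln(1390) = 7.237 and ln(2230) = 7.71; z_{0.32} = -0.4677, z_{0.65} = 0.3853.
σ = (7.71 − 7.237)/(0.3853 − (-0.4677)) = 0.554.
μ = 7.237 − (-0.4677)·0.554 = 7.496.
CV = √(exp(σ²)−1) = √(exp(0.3071)−1) = 0.600.

σ ≈ 0.554, CV ≈ 0.600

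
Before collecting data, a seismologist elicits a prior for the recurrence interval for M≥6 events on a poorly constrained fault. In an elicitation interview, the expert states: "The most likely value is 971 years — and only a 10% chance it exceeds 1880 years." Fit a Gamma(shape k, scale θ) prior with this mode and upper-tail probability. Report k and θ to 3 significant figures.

Gamma(k,θ) with k>1 has mode (k−1)θ, so θ = 971/(k−1).
Need P(X < 1880) = 0.9 with θ tied to k this way. Start at k = 2, θ = 971: P(X<1880) ≈ 0.576.
Too low — raise k to concentrate. Iterating converges to k ≈ 5.39.
Then θ = 971/(5.39−1) ≈ 221.

k ≈ 5.39, θ ≈ 221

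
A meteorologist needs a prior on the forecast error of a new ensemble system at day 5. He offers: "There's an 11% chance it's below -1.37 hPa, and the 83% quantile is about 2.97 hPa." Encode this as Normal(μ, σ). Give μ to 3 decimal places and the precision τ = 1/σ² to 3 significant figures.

For Normal(μ,σ), the p-quantile is μ + z_p·σ. Here z_{0.11} = -1.227, z_{0.83} = 0.9542.
So -1.37 = μ − 1.227σ and 2.97 = μ + 0.9542σ.
Subtracting: σ = (2.97 − -1.37)/(0.9542 − (-1.227)) = 1.990.
Then μ = -1.37 − (-1.227)·1.990 = 1.071.
Precision τ = 1/σ² = 1/1.99² = 0.252.

μ = 1.071, τ = 0.252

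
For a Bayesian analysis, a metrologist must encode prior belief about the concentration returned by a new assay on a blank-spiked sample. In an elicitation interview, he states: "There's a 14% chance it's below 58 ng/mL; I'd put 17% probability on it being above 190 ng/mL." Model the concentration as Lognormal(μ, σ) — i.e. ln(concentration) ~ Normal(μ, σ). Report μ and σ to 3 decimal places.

μ ≈ 4.691, σ ≈ 0.583

If T ~ Lognormal(μ,σ) then ln T ~ Normal(μ,σ), so the p-quantile of ln T is μ + z_p·σ.
ln(58) = 4.06 and ln(190) = 5.247; z_{0.14} = -1.08, z_{0.83} = 0.9542.
σ = (5.247 − 4.06)/(0.9542 − (-1.08)) = 0.583.
μ = 4.06 − (-1.08)·0.583 = 4.691.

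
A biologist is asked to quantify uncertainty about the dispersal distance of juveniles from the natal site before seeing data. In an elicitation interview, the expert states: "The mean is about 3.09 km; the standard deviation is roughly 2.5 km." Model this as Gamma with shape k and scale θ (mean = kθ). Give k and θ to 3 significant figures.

For Gamma(k, scale θ): mean = kθ, variance = kθ², so CV = 1/√k.
CV = SD/mean = 2.5/3.09 = 0.8091, hence k = 1/CV² = 1.53.
Then θ = mean/k = 3.09/1.53 = 2.02.

k ≈ 1.53, θ ≈ 2.02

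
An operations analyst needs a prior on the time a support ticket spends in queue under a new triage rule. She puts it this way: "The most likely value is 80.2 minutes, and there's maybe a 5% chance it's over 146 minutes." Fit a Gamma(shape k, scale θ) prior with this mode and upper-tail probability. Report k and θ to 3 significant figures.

Gamma(k,θ) with k>1 has mode (k−1)θ, so θ = 80.2/(k−1).
Need P(X < 146) = 0.95 with θ tied to k this way. Start at k = 2, θ = 80.2: P(X<146) ≈ 0.543.
Too low — raise k to concentrate. Iterating converges to k ≈ 8.76.
Then θ = 80.2/(8.76−1) ≈ 10.3.

k ≈ 8.76, θ ≈ 10.3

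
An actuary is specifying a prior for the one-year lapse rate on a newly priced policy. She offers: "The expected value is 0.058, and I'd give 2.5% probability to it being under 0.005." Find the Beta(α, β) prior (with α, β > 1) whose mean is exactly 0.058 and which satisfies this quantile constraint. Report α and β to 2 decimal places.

With mean 0.058 fixed, write α = 0.058s, β = 0.942s where s = α+β.
Need P(θ < 0.005) = 0.025 under Beta(0.058s, 0.942s). Normal approximation: (q−m)/√(m(1−m)/s) ≈ z_{0.025} = -1.96, so s ≈ 0.058·0.942·(-1.96)²/(0.005−0.058)² = 74.7.
At s = 74.7: P(θ<0.005) ≈ 0.000. Adjusting to match 0.025 gives s ≈ 27.66.
So α = 0.058·27.66 ≈ 1.60, β = 0.942·27.66 ≈ 26.06.

α ≈ 1.60, β ≈ 26.06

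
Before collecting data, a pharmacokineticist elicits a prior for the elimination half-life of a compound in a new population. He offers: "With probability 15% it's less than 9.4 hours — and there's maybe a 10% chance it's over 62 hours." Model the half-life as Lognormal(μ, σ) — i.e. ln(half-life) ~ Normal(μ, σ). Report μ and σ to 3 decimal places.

μ ≈ 3.084, σ ≈ 0.814

If T ~ Lognormal(μ,σ) then ln T ~ Normal(μ,σ), so the p-quantile of ln T is μ + z_p·σ.
ln(9.4) = 2.241 and ln(62) = 4.127; z_{0.15} = -1.036, z_{0.9} = 1.282.
σ = (4.127 − 2.241)/(1.282 − (-1.036)) = 0.814.
μ = 2.241 − (-1.036)·0.814 = 3.084.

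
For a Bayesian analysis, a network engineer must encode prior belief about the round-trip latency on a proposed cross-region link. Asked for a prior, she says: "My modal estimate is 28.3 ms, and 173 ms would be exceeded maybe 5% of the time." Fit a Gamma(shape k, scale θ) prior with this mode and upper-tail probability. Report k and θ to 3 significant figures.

Gamma(k,θ) with k>1 has mode (k−1)θ, so θ = 28.3/(k−1).
Need P(X < 173) = 0.95 with θ tied to k this way. Start at k = 2, θ = 28.3: P(X<173) ≈ 0.984.
Too high — lower k to spread out. Iterating converges to k ≈ 1.69.
Then θ = 28.3/(1.69−1) ≈ 40.8.

k ≈ 1.69, θ ≈ 40.8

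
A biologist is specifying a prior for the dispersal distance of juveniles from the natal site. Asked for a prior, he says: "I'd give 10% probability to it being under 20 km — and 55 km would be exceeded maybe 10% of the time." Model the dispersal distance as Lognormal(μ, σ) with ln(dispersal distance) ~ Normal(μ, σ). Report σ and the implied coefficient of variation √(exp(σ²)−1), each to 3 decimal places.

If T ~ Lognormal(μ,σ) then ln T ~ Normal(μ,σ), so the p-quantile of ln T is μ + z_p·σ.
ln(20) = 2.996 and ln(55) = 4.007; z_{0.1} = -1.282, z_{0.9} = 1.282.
σ = (4.007 − 2.996)/(1.282 − (-1.282)) = 0.395.
μ = 2.996 − (-1.282)·0.395 = 3.502.
CV = √(exp(σ²)−1) = √(exp(0.1558)−1) = 0.411.

σ ≈ 0.395, CV ≈ 0.411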